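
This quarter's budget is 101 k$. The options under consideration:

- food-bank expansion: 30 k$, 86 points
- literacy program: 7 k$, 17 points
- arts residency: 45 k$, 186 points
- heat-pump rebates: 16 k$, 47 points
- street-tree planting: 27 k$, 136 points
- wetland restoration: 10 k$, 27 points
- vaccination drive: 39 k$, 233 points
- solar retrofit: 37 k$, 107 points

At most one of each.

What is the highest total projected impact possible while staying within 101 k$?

Ranking by ratio (projected impact/k$): vaccination drive 5.97, street-tree planting 5.04, arts residency 4.13.
A density-first pass picks literacy program + heat-pump rebates + street-tree planting + wetland restoration + vaccination drive — 460 at 99 k$.
Replace literacy program and street-tree planting and wetland restoration with arts residency: the trade gains 6 net, giving 466 at 100 k$.
No other feasible combination exceeds 466.

466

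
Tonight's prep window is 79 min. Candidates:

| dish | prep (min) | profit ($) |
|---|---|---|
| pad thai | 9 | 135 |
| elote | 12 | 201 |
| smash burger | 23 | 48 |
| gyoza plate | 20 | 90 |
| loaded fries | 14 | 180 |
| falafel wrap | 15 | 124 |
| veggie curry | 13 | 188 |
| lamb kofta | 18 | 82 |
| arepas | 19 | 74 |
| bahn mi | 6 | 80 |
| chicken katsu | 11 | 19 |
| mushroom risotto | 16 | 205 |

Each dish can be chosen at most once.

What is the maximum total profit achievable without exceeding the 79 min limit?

The ratio heuristic lands on pad thai + elote + loaded fries + veggie curry + bahn mi + mushroom risotto (989) but leaves 9 min idle.
Dropping bahn mi frees 6 min; slotting in falafel wrap (15 min) lifts the total to 1033 at 79 min.
The closest alternative, pad thai + elote + loaded fries + veggie curry + bahn mi + mushroom risotto, reaches only 989.

1033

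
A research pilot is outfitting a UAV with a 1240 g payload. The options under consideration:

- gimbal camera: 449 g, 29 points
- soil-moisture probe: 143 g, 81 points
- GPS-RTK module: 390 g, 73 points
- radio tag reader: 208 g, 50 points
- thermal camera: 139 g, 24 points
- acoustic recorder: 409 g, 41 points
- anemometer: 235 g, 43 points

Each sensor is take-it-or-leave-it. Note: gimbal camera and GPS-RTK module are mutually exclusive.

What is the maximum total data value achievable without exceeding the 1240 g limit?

Taking soil-moisture probe + GPS-RTK module + radio tag reader + thermal camera + anemometer: 1115 g used, 271 in data value.

271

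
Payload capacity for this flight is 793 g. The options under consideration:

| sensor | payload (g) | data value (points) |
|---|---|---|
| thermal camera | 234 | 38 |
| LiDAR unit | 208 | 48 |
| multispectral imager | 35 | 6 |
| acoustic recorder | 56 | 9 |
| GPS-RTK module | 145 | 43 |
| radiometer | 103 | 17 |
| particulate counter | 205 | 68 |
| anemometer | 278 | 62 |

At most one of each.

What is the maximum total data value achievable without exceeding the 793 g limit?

199

Filling by ratio: LiDAR unit + multispectral imager + acoustic recorder + GPS-RTK module + radiometer + particulate counter for 191, with 41 g left unused.
Dropping LiDAR unit and multispectral imager frees 243 g; slotting in anemometer (278 g) lifts the total to 199 at 787 g.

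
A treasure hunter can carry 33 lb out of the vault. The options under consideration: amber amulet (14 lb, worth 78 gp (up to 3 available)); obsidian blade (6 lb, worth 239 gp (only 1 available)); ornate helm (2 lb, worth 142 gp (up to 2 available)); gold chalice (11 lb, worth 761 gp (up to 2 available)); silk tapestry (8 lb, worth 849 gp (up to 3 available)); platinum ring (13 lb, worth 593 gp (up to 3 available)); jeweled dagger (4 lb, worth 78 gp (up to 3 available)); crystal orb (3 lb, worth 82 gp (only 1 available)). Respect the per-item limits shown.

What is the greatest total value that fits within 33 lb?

2928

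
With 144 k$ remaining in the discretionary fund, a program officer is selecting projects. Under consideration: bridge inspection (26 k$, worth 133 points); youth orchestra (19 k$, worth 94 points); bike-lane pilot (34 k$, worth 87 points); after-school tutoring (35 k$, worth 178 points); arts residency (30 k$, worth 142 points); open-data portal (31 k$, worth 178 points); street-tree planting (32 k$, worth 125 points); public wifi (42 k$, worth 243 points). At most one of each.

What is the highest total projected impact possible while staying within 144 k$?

741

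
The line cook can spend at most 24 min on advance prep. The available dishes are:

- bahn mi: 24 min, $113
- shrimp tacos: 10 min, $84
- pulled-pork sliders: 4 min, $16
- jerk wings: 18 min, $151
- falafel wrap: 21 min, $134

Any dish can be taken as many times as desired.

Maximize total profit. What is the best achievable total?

184

Taking 2×shrimp tacos + pulled-pork sliders: 24 min used, 184 in profit.
No other feasible combination exceeds 184.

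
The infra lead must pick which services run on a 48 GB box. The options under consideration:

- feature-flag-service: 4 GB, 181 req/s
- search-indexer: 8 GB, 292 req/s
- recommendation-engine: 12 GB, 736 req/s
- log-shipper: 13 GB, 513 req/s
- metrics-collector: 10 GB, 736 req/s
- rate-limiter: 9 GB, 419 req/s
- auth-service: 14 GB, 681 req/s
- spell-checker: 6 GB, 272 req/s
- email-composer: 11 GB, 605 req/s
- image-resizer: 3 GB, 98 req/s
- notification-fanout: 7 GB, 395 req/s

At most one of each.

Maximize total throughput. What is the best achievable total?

A density-first pass picks recommendation-engine + metrics-collector + spell-checker + email-composer + notification-fanout — 2744 at 46 GB.
Dropping notification-fanout frees 7 GB; slotting in rate-limiter (9 GB) lifts the total to 2768 at 48 GB.
Every other selection either busts 48 GB or fails to beat 2768.

2768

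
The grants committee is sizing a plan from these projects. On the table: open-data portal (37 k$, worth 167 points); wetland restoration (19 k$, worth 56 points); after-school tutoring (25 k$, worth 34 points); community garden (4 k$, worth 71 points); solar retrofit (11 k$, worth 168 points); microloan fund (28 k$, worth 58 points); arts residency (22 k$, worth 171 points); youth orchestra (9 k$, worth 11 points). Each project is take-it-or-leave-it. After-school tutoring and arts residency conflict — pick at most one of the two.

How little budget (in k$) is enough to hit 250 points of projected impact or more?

24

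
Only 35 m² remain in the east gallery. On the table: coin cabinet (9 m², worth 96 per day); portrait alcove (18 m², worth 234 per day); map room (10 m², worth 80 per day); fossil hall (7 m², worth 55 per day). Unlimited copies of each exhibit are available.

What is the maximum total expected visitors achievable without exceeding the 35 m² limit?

Coin cabinet + portrait alcove + fossil hall uses 34 of the 35 m² and totals 385.
Nothing else within 35 m² beats 385.

385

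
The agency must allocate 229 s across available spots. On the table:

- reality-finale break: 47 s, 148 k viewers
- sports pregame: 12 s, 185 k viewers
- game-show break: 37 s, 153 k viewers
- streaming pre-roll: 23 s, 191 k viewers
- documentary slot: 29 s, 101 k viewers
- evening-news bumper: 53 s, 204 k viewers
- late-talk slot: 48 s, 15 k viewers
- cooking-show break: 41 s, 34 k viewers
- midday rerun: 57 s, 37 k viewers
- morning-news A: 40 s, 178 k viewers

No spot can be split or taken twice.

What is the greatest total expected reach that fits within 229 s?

1059

The ratio heuristic lands on sports pregame + game-show break + streaming pre-roll + documentary slot + evening-news bumper + morning-news A (1012) but leaves 35 s idle.
Dropping documentary slot frees 29 s; slotting in reality-finale break (47 s) lifts the total to 1059 at 212 s.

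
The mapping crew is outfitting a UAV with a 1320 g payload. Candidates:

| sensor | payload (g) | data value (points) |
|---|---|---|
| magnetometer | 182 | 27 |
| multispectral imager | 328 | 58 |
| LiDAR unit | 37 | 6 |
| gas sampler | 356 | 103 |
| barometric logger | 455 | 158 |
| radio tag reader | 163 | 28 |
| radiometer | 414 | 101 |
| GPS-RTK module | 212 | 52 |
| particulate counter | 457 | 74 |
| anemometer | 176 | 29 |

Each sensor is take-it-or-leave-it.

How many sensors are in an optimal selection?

Best achievable data value is 368.
LiDAR unit + gas sampler + barometric logger + radiometer hits 368 at 1262 g.
All optima have 4 sensors.

4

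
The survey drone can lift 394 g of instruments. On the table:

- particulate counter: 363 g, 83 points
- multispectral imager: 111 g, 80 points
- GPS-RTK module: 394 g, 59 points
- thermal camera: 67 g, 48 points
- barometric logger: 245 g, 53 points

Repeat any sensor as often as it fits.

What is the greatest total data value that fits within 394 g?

272

Density check — multispectral imager 0.72, thermal camera 0.72, particulate counter 0.23, barometric logger 0.22 are the best per g.
A density-first pass picks 3×multispectral imager — 240 at 333 g.
Replace 2×multispectral imager with 4×thermal camera: the trade gains 32 net, giving 272 at 379 g.
Nothing else within 394 g beats 272.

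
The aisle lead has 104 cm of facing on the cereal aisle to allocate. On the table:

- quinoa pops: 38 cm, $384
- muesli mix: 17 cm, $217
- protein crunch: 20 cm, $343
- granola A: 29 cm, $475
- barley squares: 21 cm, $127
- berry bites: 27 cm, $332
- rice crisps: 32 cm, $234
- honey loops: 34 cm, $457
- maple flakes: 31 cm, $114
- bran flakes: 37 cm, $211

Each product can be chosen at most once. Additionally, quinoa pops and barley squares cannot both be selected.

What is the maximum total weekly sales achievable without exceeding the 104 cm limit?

1492

Taking muesli mix + protein crunch + granola A + honey loops: 100 cm used, 1492 in weekly sales.
The spare 4 cm is too small for any remaining product, and no feasible exchange beats 1492.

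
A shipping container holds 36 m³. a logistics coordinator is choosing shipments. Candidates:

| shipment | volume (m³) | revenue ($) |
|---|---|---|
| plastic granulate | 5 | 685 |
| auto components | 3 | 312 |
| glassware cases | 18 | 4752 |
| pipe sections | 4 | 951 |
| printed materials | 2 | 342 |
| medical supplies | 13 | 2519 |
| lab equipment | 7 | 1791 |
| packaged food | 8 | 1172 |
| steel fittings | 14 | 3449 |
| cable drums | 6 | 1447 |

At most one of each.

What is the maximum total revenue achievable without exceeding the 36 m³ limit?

9152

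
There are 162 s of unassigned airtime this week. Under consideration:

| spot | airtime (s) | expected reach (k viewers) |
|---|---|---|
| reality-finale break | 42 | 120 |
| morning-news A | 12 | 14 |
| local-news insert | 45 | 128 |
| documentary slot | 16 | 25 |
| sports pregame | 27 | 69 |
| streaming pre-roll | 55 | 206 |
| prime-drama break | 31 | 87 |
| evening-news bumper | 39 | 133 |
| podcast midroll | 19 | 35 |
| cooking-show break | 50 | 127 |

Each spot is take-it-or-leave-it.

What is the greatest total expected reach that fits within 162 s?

502

A density-first pass picks reality-finale break + streaming pre-roll + evening-news bumper + podcast midroll — 494 at 155 s.
Replace reality-finale break with local-news insert: the trade gains 8 net, giving 502 at 158 s.
An exhaustive check of the 1024 subsets confirms 502.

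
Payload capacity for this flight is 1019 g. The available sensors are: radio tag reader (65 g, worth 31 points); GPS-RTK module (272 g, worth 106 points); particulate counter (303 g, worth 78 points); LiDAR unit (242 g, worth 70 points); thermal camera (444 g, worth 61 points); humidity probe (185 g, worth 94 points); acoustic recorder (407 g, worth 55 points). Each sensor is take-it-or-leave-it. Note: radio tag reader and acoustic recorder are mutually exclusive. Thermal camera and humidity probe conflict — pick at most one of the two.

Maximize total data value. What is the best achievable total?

348

Density check — humidity probe 0.51, radio tag reader 0.48, GPS-RTK module 0.39, LiDAR unit 0.29 are the best per g.
A density-first pass picks radio tag reader + GPS-RTK module + LiDAR unit + humidity probe — 301 at 764 g.
Replace radio tag reader with particulate counter: the trade gains 47 net, giving 348 at 1002 g.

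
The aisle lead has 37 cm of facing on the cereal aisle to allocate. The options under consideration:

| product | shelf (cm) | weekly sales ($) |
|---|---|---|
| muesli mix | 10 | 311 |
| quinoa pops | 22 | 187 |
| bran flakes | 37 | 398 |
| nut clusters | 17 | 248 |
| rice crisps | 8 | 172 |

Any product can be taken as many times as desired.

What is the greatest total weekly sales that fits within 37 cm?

966

Ranking by ratio (weekly sales/cm): muesli mix 31.10, rice crisps 21.50, nut clusters 14.59, bran flakes 10.76.
Filling by ratio: 3×muesli mix for 933, with 7 cm left unused.
Dropping muesli mix frees 10 cm; slotting in 2×rice crisps (16 cm) lifts the total to 966 at 36 cm.
The spare 1 cm is too small for any remaining product, and no exchange beats 966.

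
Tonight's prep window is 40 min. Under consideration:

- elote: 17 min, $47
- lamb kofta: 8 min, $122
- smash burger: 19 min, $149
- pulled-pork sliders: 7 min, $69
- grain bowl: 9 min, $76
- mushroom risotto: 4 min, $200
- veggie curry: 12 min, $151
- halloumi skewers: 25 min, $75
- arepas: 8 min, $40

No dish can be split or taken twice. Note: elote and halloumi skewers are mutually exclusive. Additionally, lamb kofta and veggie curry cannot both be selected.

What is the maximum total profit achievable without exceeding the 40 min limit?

547

Density check — mushroom risotto 50.00, lamb kofta 15.25, veggie curry 12.58, pulled-pork sliders 9.86 are the best per min.
Taking lamb kofta + smash burger + grain bowl + mushroom risotto: 40 min used, 547 in profit.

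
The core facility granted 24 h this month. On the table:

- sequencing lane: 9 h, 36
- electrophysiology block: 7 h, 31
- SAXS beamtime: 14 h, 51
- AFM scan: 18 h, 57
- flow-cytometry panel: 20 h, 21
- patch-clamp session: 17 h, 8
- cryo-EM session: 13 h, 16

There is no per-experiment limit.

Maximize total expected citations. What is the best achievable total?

98

Filling by ratio: 3×electrophysiology block for 93, with 3 h left unused.
Dropping electrophysiology block frees 7 h; slotting in sequencing lane (9 h) lifts the total to 98 at 23 h.
Every other selection either busts 24 h or fails to beat 98.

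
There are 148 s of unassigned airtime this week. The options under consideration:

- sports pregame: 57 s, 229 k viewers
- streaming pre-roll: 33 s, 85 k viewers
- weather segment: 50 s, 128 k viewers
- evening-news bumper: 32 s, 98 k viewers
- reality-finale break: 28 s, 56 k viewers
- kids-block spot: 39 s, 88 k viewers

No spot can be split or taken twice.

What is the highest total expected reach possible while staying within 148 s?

Greedy by ratio would take sports pregame + streaming pre-roll + evening-news bumper: 122 s used, total 412.
Replace streaming pre-roll with weather segment: the trade gains 43 net, giving 455 at 139 s.
Next best is sports pregame + weather segment + kids-block spot at 445 (146 s) — short by 10.

455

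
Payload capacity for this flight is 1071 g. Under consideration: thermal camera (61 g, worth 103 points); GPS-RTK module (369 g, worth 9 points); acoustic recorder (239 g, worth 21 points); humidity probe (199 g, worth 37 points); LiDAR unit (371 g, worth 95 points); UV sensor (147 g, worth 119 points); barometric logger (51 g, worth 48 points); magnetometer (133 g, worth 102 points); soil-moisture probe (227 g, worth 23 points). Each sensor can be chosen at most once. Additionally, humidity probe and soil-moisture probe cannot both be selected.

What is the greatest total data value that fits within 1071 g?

504

By data value per g: thermal camera 1.69, barometric logger 0.94, UV sensor 0.81 lead.
Thermal camera + humidity probe + LiDAR unit + UV sensor + barometric logger + magnetometer uses 962 of the 1071 g and totals 504.
No other feasible combination exceeds 504.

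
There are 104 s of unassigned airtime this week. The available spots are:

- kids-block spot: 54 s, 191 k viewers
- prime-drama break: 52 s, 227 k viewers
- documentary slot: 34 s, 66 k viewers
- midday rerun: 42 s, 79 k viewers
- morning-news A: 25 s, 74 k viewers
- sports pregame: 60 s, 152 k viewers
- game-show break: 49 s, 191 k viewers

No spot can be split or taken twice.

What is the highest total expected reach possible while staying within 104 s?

418

Taking prime-drama break + game-show break: 101 s used, 418 in expected reach.
No other feasible combination exceeds 418.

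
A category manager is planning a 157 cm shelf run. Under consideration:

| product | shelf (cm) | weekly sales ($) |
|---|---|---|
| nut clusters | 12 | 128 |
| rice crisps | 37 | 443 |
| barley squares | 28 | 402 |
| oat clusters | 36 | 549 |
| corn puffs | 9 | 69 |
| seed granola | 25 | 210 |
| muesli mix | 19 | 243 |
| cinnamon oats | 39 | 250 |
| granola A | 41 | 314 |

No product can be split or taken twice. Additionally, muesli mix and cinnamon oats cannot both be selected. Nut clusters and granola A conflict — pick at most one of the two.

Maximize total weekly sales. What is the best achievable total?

1975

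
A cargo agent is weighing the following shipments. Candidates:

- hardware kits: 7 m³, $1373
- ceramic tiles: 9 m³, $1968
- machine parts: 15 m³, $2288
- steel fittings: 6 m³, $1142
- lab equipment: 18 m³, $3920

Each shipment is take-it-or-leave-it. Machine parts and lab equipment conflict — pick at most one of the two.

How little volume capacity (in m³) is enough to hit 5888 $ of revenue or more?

27

Minimise m³ subject to total revenue ≥ 5888.
ceramic tiles + lab equipment: 5888 revenue at 27 m³.
No combination under 27 m³ hits 5888.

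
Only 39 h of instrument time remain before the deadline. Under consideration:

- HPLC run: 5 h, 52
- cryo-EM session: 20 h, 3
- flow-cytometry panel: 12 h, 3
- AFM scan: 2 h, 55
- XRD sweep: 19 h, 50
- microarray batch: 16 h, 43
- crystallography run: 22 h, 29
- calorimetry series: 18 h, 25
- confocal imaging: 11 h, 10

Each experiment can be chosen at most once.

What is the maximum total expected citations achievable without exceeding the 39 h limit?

Density check — AFM scan 27.50, HPLC run 10.40, microarray batch 2.69, XRD sweep 2.63 are the best per h.
The ratio heuristic lands on HPLC run + AFM scan + microarray batch + confocal imaging (160) but leaves 5 h idle.
Replace microarray batch with XRD sweep: the trade gains 7 net, giving 167 at 37 h.
Every other selection either busts 39 h or fails to beat 167.

167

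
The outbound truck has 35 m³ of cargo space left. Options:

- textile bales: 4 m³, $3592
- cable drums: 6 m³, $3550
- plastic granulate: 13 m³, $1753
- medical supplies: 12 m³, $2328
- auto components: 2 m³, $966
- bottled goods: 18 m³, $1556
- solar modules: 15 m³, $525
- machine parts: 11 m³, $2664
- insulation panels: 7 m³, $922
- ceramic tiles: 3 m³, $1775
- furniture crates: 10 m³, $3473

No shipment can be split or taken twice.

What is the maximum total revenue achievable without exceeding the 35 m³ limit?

The ratio heuristic lands on textile bales + cable drums + auto components + insulation panels + ceramic tiles + furniture crates (14278) but leaves 3 m³ idle.
The 9 m³ tied up in auto components and insulation panels is better spent on machine parts — total rises to 15054 (34 m³).
The spare 1 m³ is too small for any remaining shipment, and no exchange beats 15054.

15054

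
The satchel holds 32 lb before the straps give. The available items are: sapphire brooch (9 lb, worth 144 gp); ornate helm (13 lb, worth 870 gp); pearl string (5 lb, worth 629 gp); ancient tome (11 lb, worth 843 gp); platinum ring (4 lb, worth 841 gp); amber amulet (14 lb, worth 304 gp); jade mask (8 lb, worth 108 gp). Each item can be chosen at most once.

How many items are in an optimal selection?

Optimal total is 2554.
ornate helm + ancient tome + platinum ring hits 2554 at 28 lb.
Every optimal selection uses 3 items.

3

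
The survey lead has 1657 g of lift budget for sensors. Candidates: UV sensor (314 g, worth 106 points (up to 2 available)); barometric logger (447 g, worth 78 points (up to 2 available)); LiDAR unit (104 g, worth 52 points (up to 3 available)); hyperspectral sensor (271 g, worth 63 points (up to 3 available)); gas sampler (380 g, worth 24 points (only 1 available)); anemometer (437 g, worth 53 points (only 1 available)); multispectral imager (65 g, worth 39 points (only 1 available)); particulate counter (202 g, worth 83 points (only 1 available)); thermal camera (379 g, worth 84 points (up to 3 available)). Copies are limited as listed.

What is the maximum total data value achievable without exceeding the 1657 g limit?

The ratio heuristic lands on 2×UV sensor + 3×LiDAR unit + hyperspectral sensor + multispectral imager + particulate counter (553) but leaves 179 g idle.
Dropping hyperspectral sensor frees 271 g; slotting in thermal camera (379 g) lifts the total to 574 at 1586 g.

574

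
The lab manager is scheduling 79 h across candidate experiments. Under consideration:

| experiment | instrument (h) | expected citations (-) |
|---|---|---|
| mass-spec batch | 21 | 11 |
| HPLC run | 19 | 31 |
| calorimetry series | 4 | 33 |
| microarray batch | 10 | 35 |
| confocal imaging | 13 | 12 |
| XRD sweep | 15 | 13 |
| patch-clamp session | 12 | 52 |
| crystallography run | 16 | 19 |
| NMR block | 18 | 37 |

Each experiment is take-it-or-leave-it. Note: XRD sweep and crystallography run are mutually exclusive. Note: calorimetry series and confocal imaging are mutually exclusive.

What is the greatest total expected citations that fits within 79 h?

Taking HPLC run + calorimetry series + microarray batch + patch-clamp session + crystallography run + NMR block: 79 h used, 207 in expected citations.

207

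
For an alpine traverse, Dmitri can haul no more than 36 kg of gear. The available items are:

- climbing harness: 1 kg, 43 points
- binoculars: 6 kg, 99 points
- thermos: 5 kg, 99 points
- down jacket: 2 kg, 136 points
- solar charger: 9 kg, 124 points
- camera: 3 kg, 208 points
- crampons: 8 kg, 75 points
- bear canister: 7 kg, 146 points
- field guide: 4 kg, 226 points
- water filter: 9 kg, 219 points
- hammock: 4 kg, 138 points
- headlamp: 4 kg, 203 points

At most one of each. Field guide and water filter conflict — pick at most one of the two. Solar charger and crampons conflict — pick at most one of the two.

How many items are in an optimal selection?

9

Optimal total is 1298.
For example climbing harness + binoculars + thermos + down jacket + camera + bear canister + field guide + hammock + headlamp achieves it, using 36 kg.
Any selection reaching 1298 contains exactly 9 items.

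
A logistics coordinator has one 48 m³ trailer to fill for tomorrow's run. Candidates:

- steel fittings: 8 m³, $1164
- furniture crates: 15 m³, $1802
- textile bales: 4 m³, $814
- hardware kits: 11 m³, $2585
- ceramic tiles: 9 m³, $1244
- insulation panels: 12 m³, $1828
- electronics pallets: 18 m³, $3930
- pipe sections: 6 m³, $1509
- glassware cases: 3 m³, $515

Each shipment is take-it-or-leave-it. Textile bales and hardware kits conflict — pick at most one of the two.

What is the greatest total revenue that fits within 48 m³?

Taking hardware kits + insulation panels + electronics pallets + pipe sections: 47 m³ used, 9852 in revenue.
The closest alternative, hardware kits + ceramic tiles + electronics pallets + pipe sections + glassware cases, reaches only 9783.

9852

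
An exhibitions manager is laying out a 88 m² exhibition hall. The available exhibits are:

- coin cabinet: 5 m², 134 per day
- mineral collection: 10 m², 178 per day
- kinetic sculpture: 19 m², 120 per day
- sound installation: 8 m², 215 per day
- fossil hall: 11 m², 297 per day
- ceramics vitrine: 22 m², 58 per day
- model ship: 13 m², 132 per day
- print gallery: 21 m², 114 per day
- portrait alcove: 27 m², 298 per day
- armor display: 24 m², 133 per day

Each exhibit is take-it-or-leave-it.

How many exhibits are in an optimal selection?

6

Optimal total is 1255.
One optimal bundle: coin cabinet + mineral collection + sound installation + fossil hall + portrait alcove + armor display (85 m²).
Every optimal selection uses 6 exhibits.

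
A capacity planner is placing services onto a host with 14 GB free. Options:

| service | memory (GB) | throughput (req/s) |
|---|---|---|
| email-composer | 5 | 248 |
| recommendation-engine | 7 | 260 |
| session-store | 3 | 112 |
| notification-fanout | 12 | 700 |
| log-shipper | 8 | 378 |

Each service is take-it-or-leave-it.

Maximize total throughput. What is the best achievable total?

700

Density check — notification-fanout 58.33, email-composer 49.60, log-shipper 47.25, session-store 37.33 are the best per GB.
Best packing: notification-fanout — 12 GB, 700 total.
Runner-up email-composer + log-shipper tops out at 626.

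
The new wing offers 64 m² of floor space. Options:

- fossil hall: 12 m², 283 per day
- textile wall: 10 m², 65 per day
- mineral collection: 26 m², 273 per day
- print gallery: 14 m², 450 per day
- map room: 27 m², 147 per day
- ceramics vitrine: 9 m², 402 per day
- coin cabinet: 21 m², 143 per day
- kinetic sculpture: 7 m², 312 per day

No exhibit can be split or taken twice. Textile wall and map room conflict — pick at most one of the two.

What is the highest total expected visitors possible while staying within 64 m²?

1590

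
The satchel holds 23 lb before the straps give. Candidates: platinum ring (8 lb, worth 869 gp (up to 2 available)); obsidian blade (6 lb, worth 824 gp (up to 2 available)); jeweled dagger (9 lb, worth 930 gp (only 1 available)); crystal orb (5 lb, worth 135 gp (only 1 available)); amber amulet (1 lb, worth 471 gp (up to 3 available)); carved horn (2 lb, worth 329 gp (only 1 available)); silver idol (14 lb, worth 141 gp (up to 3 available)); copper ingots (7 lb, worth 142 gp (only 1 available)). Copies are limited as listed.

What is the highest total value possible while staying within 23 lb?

A density-first pass picks 2×obsidian blade + crystal orb + 3×amber amulet + carved horn — 3525 at 22 lb.
The 7 lb tied up in crystal orb and carved horn is better spent on platinum ring — total rises to 3930 (23 lb).

3930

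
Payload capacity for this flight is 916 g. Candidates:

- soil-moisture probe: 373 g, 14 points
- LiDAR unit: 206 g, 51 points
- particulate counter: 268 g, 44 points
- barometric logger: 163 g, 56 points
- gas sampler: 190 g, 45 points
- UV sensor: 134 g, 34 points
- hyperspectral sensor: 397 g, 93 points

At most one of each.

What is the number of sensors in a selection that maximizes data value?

The maximum data value within 916 g is 234.
One optimal bundle: LiDAR unit + barometric logger + UV sensor + hyperspectral sensor (900 g).
Every optimal selection uses 4 sensors.

4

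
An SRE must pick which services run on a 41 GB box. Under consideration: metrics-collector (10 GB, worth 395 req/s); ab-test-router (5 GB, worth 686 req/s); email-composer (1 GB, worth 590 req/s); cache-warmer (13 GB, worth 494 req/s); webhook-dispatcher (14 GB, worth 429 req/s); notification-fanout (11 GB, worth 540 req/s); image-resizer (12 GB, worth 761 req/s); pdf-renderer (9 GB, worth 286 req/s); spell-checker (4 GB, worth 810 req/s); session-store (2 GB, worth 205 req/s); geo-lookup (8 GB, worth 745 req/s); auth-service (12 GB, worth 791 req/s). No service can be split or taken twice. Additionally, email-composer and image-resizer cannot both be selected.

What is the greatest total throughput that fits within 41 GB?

A density-first pass picks ab-test-router + email-composer + pdf-renderer + spell-checker + session-store + geo-lookup + auth-service — 4113 at 41 GB.
The 11 GB tied up in pdf-renderer and session-store is better spent on notification-fanout — total rises to 4162 (41 GB).
Runner-up ab-test-router + email-composer + pdf-renderer + spell-checker + session-store + geo-lookup + auth-service tops out at 4113.

4162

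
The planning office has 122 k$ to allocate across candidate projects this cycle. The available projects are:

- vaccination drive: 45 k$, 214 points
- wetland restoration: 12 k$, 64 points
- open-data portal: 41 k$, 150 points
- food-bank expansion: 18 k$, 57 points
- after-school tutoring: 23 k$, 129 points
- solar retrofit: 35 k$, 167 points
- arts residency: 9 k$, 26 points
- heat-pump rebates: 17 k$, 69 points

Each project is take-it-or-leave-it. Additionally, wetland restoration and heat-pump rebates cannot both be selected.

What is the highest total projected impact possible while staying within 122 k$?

The ratio heuristic lands on vaccination drive + wetland restoration + after-school tutoring + solar retrofit (574) but leaves 7 k$ idle.
The 12 k$ tied up in wetland restoration is better spent on heat-pump rebates — total rises to 579 (120 k$).

579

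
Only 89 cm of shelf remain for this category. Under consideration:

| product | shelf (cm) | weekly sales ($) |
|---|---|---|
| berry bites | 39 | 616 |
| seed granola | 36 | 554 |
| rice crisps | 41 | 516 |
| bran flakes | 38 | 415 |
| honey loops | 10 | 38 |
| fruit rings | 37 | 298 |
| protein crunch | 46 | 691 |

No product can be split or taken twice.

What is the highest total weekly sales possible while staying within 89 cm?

A density-first pass picks berry bites + seed granola + honey loops — 1208 at 85 cm.
Dropping seed granola and honey loops frees 46 cm; slotting in protein crunch (46 cm) lifts the total to 1307 at 85 cm.
Nothing else within 89 cm beats 1307.

1307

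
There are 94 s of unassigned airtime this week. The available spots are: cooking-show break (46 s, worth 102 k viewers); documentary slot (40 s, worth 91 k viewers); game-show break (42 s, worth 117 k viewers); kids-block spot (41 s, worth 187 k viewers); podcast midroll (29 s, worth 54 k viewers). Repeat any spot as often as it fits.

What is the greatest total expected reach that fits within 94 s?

374

Best packing: 2×kids-block spot — 82 s, 374 total.
Every other selection either busts 94 s or fails to beat 374.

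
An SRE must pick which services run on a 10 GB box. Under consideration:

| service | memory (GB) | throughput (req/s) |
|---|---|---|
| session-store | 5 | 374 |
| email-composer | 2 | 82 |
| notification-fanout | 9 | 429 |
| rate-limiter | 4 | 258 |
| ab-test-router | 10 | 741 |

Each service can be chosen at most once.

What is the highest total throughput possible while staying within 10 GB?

741

The ratio heuristic lands on session-store + rate-limiter (632) but leaves 1 GB idle.
Dropping session-store and rate-limiter frees 9 GB; slotting in ab-test-router (10 GB) lifts the total to 741 at 10 GB.
Every other selection either busts 10 GB or fails to beat 741.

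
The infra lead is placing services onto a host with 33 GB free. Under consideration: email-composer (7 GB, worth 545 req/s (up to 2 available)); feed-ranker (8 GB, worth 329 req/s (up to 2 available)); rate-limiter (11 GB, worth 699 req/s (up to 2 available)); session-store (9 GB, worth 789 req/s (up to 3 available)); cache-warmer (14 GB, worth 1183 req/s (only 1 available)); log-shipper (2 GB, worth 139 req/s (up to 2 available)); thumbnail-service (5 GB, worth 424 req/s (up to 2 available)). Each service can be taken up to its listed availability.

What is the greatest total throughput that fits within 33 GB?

2820

Greedy by ratio would take 3×session-store + thumbnail-service: 32 GB used, total 2791.
Dropping 2×session-store frees 18 GB; slotting in cache-warmer + thumbnail-service (19 GB) lifts the total to 2820 at 33 GB.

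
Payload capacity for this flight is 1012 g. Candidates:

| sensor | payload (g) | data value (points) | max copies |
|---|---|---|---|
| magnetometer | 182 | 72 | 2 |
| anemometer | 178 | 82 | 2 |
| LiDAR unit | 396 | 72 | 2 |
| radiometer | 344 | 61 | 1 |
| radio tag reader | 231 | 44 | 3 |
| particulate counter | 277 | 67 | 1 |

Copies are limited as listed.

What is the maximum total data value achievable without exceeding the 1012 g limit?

2×magnetometer + 2×anemometer + particulate counter uses 997 of the 1012 g and totals 375.
No other feasible combination exceeds 375.

375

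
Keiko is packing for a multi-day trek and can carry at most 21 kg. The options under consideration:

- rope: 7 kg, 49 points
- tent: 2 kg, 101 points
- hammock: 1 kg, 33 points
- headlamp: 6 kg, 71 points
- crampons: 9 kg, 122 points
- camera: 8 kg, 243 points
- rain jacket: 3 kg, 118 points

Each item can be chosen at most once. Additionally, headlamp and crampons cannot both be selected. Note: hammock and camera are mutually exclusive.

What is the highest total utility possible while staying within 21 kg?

533

Density check — tent 50.50, rain jacket 39.33, hammock 33.00, camera 30.38 are the best per kg.
Tent + headlamp + camera + rain jacket uses 19 of the 21 kg and totals 533.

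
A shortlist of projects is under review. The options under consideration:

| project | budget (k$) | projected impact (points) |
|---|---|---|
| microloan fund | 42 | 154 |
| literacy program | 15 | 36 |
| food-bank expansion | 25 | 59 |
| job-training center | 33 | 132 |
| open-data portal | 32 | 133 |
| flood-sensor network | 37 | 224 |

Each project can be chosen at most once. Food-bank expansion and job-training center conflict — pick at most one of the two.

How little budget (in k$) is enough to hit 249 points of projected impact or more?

52

Need the lightest bundle worth ≥ 249.
literacy program + flood-sensor network: 260 projected impact at 52 k$.
No combination under 52 k$ hits 249.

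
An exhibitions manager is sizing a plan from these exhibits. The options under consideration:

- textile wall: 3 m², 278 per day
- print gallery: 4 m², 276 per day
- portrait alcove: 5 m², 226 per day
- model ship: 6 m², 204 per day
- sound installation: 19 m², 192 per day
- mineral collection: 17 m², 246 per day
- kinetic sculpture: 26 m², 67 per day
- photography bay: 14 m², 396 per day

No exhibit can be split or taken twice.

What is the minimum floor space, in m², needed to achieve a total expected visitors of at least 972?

Need the lightest bundle worth ≥ 972.
textile wall + print gallery + portrait alcove + model ship: 984 expected visitors at 18 m².
No combination under 18 m² hits 972.

18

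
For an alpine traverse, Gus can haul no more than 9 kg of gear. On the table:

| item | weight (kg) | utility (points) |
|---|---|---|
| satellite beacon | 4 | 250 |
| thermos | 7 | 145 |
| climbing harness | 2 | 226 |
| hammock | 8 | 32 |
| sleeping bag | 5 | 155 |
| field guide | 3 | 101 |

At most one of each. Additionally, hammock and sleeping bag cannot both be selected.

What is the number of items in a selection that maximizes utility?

Best achievable utility is 577.
One optimal bundle: satellite beacon + climbing harness + field guide (9 kg).
Any selection reaching 577 contains exactly 3 items.

3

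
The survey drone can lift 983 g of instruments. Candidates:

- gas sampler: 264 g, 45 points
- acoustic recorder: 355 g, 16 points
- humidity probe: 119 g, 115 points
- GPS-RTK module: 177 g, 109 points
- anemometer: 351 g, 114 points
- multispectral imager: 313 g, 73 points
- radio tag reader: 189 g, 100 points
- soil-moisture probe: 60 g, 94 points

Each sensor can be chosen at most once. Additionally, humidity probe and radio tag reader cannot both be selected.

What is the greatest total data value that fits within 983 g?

477

Taking gas sampler + humidity probe + GPS-RTK module + anemometer + soil-moisture probe: 971 g used, 477 in data value.
Runner-up gas sampler + humidity probe + GPS-RTK module + multispectral imager + soil-moisture probe tops out at 436.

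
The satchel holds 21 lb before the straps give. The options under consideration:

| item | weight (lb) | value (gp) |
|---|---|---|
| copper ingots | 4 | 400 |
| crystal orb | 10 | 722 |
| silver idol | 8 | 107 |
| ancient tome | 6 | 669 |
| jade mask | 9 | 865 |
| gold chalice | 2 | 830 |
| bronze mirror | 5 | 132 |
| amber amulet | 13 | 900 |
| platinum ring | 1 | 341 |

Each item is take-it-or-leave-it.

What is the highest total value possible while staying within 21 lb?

Ranking by ratio (value/lb): gold chalice 415.00, platinum ring 341.00, ancient tome 111.50.
Filling by ratio: copper ingots + ancient tome + gold chalice + bronze mirror + platinum ring for 2372, with 3 lb left unused.
Replace bronze mirror and platinum ring with jade mask: the trade gains 392 net, giving 2764 at 21 lb.

2764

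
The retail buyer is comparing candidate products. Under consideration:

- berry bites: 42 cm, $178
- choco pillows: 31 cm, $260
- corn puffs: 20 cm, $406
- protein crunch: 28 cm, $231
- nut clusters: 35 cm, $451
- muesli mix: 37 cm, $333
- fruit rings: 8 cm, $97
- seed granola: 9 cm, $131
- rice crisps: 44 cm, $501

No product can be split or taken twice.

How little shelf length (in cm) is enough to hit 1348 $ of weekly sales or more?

99

Look for the lowest-shelf combination reaching 1348.
corn puffs + nut clusters + rice crisps: 1358 weekly sales at 99 cm.
Below 99 cm the best achievable stays under 1348.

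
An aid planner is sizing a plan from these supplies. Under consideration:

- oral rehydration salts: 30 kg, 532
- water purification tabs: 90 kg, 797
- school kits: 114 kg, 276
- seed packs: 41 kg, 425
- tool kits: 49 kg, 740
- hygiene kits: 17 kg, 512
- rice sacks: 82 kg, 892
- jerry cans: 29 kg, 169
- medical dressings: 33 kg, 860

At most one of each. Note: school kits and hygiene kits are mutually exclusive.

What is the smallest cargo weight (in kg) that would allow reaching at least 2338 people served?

Look for the lowest-cargo combination reaching 2338.
oral rehydration salts + tool kits + hygiene kits + medical dressings: 2644 people served at 129 kg.
Below 129 kg the best achievable stays under 2338.

129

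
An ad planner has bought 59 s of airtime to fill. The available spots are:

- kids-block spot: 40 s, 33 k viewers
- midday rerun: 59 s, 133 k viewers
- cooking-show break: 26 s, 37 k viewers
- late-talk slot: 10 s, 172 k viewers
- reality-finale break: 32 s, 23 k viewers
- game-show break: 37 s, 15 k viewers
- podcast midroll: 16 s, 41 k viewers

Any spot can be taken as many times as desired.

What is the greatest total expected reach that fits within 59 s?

Taking 5×late-talk slot: 50 s used, 860 in expected reach.
That's the maximum — no swap from here does better than 860.

860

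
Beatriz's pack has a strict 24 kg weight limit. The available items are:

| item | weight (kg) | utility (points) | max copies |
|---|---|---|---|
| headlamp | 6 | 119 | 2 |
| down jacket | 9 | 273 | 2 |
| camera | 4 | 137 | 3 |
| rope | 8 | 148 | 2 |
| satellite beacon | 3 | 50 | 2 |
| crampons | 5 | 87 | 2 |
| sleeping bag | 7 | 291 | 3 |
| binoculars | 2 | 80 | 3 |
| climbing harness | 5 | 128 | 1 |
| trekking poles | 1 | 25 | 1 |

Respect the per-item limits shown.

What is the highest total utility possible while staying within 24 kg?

978

Best packing: 3×sleeping bag + binoculars + trekking poles — 24 kg, 978 total.
No other feasible combination exceeds 978.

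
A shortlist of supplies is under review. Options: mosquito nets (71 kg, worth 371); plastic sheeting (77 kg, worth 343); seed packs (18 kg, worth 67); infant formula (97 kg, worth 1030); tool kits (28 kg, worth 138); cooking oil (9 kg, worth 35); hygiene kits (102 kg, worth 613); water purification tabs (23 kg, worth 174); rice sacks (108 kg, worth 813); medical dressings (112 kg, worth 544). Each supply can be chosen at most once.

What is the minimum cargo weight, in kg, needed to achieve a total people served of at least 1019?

97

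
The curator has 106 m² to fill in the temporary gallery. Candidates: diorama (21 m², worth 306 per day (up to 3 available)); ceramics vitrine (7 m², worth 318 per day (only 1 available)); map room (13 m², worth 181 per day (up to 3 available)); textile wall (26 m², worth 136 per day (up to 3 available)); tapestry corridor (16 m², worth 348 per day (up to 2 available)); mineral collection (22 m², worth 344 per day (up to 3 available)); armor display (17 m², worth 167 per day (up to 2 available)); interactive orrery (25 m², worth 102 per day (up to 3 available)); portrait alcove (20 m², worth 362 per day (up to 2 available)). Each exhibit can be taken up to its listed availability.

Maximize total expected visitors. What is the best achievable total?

2100

Taking the top-ratio exhibits first gives ceramics vitrine + 2×tapestry corridor + mineral collection + 2×portrait alcove for 2082 (101 m²).
Replace mineral collection with 2×map room: the trade gains 18 net, giving 2100 at 105 m².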